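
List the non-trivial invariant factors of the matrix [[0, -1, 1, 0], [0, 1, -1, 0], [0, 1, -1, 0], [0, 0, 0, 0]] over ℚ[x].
The Jordan structure of A has elementary divisors x^2, x, x. Arranging the block sizes at each eigenvalue in decreasing order and taking row products gives the invariant factors.

Invariant factors (smallest first, each dividing the next): x, x, x^2.

Check: the last factor x^2 is the minimal polynomial, and the product x^4 is the characteristic polynomial.

x, x, x^2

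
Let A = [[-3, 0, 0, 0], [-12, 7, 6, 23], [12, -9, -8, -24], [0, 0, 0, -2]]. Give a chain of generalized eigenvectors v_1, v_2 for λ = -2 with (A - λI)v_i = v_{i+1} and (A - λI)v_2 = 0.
We seek v_1 ∈ ker((A + 2I)^2) \ ker(A + 2I), then set v_{i+1} = (A + 2I) v_i.

One such chain is v_1 = [[0, 3, -1, -1]]^T, v_2 = [[0, -2, 3, 0]]^T. Check: (A + 2I) v_2 = [[0, 0, 0, 0]]^T = 0.

v_1 = [[0, 3, -1, -1]]^T, v_2 = [[0, -2, 3, 0]]^T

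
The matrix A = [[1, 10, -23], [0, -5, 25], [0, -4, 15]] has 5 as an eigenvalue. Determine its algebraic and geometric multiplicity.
The characteristic polynomial is (x - 5)^2(x - 1), so the factor x - 5 appears with exponent 2: the algebraic multiplicity is 2.

rank(A - 5I) = 2, so the eigenspace has dimension 3 - 2 = 1: the geometric multiplicity is 1.

Since 1 < 2, A is not diagonalizable.

algebraic multiplicity 2, geometric multiplicity 1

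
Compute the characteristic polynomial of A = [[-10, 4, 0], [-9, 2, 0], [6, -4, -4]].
xI - A = [[x + 10, -4, 0], [9, x - 2, 0], [-6, 4, x + 4]].

Expanding det(xI - A) along the first row:
det(xI - A) = + (x + 10)·det([[x - 2, 0], [4, x + 4]]) - (-4)·det([[9, 0], [-6, x + 4]]) + (0)·det([[9, x - 2], [-6, 4]]).

Evaluating gives χ_A(x) = x^3 + 12x^2 + 48x + 64 = (x + 4)^3.

χ_A(x) = (x + 4)^3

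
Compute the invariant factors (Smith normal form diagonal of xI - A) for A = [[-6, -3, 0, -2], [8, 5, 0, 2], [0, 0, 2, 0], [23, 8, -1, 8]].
x - 2, (x - 3)(x - 2)^2

The Jordan structure of A has elementary divisors (x - 2)^2, (x - 2), (x - 3). Arranging the block sizes at each eigenvalue in decreasing order and taking row products gives the invariant factors.

Invariant factors (smallest first, each dividing the next): x - 2, (x - 3)(x - 2)^2.

Check: the last factor (x - 3)(x - 2)^2 is the minimal polynomial, and the product (x - 3)(x - 2)^3 is the characteristic polynomial.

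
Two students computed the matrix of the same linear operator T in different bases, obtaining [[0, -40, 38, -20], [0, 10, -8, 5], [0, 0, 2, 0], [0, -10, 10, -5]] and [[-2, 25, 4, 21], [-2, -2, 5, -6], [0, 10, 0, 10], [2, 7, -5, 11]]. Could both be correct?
No.

Both have characteristic polynomial x^2(x - 5)(x - 2), but the minimal polynomial of A is x(x - 5)(x - 2) while the minimal polynomial of B is x^2(x - 5)(x - 2). The minimal polynomial is a similarity invariant, so A and B are not similar.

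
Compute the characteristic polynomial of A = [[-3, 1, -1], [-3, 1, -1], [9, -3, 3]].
xI - A = [[x + 3, -1, 1], [3, x - 1, 1], [-9, 3, x - 3]].

Expanding det(xI - A) along the first row:
det(xI - A) = + (x + 3)·det([[x - 1, 1], [3, x - 3]]) - (-1)·det([[3, 1], [-9, x - 3]]) + (1)·det([[3, x - 1], [-9, 3]]).

Evaluating gives χ_A(x) = x^3 - x^2 = x^2(x - 1).

χ_A(x) = x^2(x - 1)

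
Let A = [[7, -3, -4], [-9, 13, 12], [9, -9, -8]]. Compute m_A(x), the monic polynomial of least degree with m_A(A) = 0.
The characteristic polynomial factors as (x - 4)^3. The minimal polynomial is ∏(x - λ)^{k_λ} where k_λ is the size of the largest Jordan block at λ.

For λ = 4: rank(A - 4I) = 1, and the largest Jordan block has size 2 (the smallest k with rank((A - 4I)^k) = rank((A - 4I)^(k+1))).

So m_A(x) = (x - 4)^2.

m_A(x) = (x - 4)^2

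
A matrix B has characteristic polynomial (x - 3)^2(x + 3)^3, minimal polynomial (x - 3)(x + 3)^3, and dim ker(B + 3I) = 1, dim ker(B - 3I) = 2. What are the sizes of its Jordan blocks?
Jordan blocks: (-3, 3), (3, 1), (3, 1)

λ = -3: algebraic multiplicity 3 (exponent in χ_B), largest block size 3 (exponent in m_B), 1 block (geometric multiplicity). This forces block sizes [3].
λ = 3: algebraic multiplicity 2 (exponent in χ_B), largest block size 1 (exponent in m_B), 2 blocks (geometric multiplicity). These force block sizes [1, 1].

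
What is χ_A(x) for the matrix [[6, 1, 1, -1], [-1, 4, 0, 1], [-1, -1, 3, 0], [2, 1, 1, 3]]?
xI - A = [[x - 6, -1, -1, 1], [1, x - 4, 0, -1], [1, 1, x - 3, 0], [-2, -1, -1, x - 3]].

Expanding det(xI - A) along the first row:
det(xI - A) = + (x - 6)·det([[x - 4, 0, -1], [1, x - 3, 0], [-1, -1, x - 3]]) - (-1)·det([[1, 0, -1], [1, x - 3, 0], [-2, -1, x - 3]]) + (-1)·det([[1, x - 4, -1], [1, 1, 0], [-2, -1, x - 3]]) - (1)·det([[1, x - 4, 0], [1, 1, x - 3], [-2, -1, -1]]).

Evaluating gives χ_A(x) = x^4 - 16x^3 + 96x^2 - 256x + 256 = (x - 4)^4.

χ_A(x) = (x - 4)^4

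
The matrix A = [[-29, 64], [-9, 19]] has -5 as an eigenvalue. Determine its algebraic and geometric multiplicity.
algebraic multiplicity 2, geometric multiplicity 1

The characteristic polynomial is (x + 5)^2, so the factor x + 5 appears with exponent 2: the algebraic multiplicity is 2.

rank(A + 5I) = 1, so the eigenspace has dimension 2 - 1 = 1: the geometric multiplicity is 1.

Since 1 < 2, A is not diagonalizable.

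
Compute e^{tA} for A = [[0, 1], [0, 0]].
A has Jordan form J = [[0, 1], [0, 0]] with A = PJP^{-1}, so e^{tA} = P e^{tJ} P^{-1}.

For a Jordan block J_k(λ), e^{tJ_k(λ)} = e^{λt} · (I + tN + t^2 N^2/2! + ... + t^{k-1} N^{k-1}/(k-1)!) where N is the nilpotent superdiagonal part.

Assembling the blocks and conjugating back gives the entries of e^{tA} as shown above.

e^{tA} = [[1, t], [0, 1]]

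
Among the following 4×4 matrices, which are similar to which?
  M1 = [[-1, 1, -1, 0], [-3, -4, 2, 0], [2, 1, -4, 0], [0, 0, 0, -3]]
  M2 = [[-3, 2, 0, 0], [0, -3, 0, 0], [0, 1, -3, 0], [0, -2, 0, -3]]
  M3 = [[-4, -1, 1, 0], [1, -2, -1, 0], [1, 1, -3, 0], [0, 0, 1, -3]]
2 classes: {M1, M3}, {M2}

Characteristic polynomials: χ_{M1} = (x + 3)^4, χ_{M2} = (x + 3)^4, χ_{M3} = (x + 3)^4.

{M1, M3}: invariant factors x + 3, (x + 3)^3.

{M2}: invariant factors x + 3, x + 3, (x + 3)^2.

Matrices are similar if and only if their invariant-factor lists agree; the partition into similarity classes is {M1, M3}, {M2}.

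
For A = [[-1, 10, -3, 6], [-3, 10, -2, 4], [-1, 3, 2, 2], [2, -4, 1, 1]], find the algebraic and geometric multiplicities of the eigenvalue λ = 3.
algebraic multiplicity 4, geometric multiplicity 2

The characteristic polynomial is (x - 3)^4, so the factor x - 3 appears with exponent 4: the algebraic multiplicity is 4.

rank(A - 3I) = 2, so the eigenspace has dimension 4 - 2 = 2: the geometric multiplicity is 2.

Since 2 < 4, A is not diagonalizable.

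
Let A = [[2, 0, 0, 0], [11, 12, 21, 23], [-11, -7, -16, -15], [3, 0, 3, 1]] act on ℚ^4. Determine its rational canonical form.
The invariant factors of A (the non-unit diagonal entries of the Smith normal form of xI - A over ℚ[x]) are x - 2, (x - 2)(x + 2)(x + 3), each dividing the next. The characteristic polynomial is their product, (x - 2)^2(x + 2)(x + 3).

The rational canonical form is the block-diagonal matrix of companion matrices C(f_i):
R = [[2, 0, 0, 0], [0, 0, 0, 12], [0, 1, 0, 4], [0, 0, 1, -3]].

R = [[2, 0, 0, 0], [0, 0, 0, 12], [0, 1, 0, 4], [0, 0, 1, -3]]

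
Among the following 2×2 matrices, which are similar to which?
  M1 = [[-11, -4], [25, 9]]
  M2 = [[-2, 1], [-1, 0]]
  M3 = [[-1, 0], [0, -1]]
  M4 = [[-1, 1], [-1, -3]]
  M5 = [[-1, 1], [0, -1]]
3 classes: {M1, M2, M5}, {M3}, {M4}

Characteristic polynomials: χ_{M1} = (x + 1)^2, χ_{M2} = (x + 1)^2, χ_{M3} = (x + 1)^2, χ_{M4} = (x + 2)^2, χ_{M5} = (x + 1)^2.

{M1, M2, M5}: invariant factors (x + 1)^2.

{M3}: invariant factors x + 1, x + 1.

{M4}: invariant factors (x + 2)^2.

Matrices are similar if and only if their invariant-factor lists agree; the partition into similarity classes is {M1, M2, M5}, {M3}, {M4}.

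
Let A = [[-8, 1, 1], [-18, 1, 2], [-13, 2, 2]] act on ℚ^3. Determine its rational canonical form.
The invariant factors of A (the non-unit diagonal entries of the Smith normal form of xI - A over ℚ[x]) are (x + 3)(x^2 + 2x - 1), each dividing the next. The characteristic polynomial is their product, (x + 3)(x^2 + 2x - 1).

The rational canonical form is the block-diagonal matrix of companion matrices C(f_i):
R = [[0, 0, 3], [1, 0, -5], [0, 1, -5]].

Note the characteristic polynomial does not split into linear factors over ℚ, so A has no Jordan form over ℚ; the rational canonical form exists over any field.

R = [[0, 0, 3], [1, 0, -5], [0, 1, -5]]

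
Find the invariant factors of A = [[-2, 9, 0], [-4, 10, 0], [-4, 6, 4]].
x - 4, (x - 4)^2

The Jordan structure of A has elementary divisors (x - 4)^2, (x - 4). Arranging the block sizes at each eigenvalue in decreasing order and taking row products gives the invariant factors.

Invariant factors (smallest first, each dividing the next): x - 4, (x - 4)^2.

Check: the last factor (x - 4)^2 is the minimal polynomial, and the product (x - 4)^3 is the characteristic polynomial.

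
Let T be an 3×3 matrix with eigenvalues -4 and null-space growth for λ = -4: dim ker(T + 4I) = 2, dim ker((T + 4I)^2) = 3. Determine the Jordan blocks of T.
λ = -4: successive nullity increments [2, 1] count blocks of size ≥ k; block sizes are [2, 1].

Jordan blocks: (-4, 2), (-4, 1)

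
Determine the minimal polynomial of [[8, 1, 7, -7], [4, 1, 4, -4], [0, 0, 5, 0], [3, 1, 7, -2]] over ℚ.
m_A(x) = (x - 5)(x - 1)^2

The characteristic polynomial factors as (x - 5)^2(x - 1)^2. The minimal polynomial is ∏(x - λ)^{k_λ} where k_λ is the size of the largest Jordan block at λ.

For λ = 1: rank(A - I) = 3, and the largest Jordan block has size 2 (the smallest k with rank((A - I)^k) = rank((A - I)^(k+1))).
For λ = 5: rank(A - 5I) = 2, and the largest Jordan block has size 1 (the smallest k with rank((A - 5I)^k) = rank((A - 5I)^(k+1))).

So m_A(x) = (x - 5)(x - 1)^2.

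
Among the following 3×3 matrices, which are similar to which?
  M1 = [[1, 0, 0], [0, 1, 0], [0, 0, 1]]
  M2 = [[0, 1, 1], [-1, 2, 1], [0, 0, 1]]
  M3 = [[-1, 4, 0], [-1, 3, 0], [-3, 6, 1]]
2 classes: {M1}, {M2, M3}

Characteristic polynomials: χ_{M1} = (x - 1)^3, χ_{M2} = (x - 1)^3, χ_{M3} = (x - 1)^3.

{M1}: invariant factors x - 1, x - 1, x - 1.

{M2, M3}: invariant factors x - 1, (x - 1)^2.

Matrices are similar if and only if their invariant-factor lists agree; the partition into similarity classes is {M1}, {M2, M3}.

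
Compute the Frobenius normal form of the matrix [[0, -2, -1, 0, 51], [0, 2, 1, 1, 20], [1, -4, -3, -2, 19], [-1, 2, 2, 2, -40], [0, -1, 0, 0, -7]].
The invariant factors of A (the non-unit diagonal entries of the Smith normal form of xI - A over ℚ[x]) are (x - 2)(x^2 + 4x + 6)^2, each dividing the next. The characteristic polynomial is their product, (x - 2)(x^2 + 4x + 6)^2.

The rational canonical form is the block-diagonal matrix of companion matrices C(f_i):
R = [[0, 0, 0, 0, 72], [1, 0, 0, 0, 60], [0, 1, 0, 0, 8], [0, 0, 1, 0, -12], [0, 0, 0, 1, -6]].

Note the characteristic polynomial does not split into linear factors over ℚ, so A has no Jordan form over ℚ; the rational canonical form exists over any field.

R = [[0, 0, 0, 0, 72], [1, 0, 0, 0, 60], [0, 1, 0, 0, 8], [0, 0, 1, 0, -12], [0, 0, 0, 1, -6]]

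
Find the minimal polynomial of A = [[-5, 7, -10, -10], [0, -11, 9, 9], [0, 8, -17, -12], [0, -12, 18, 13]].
m_A(x) = (x + 5)^3

The characteristic polynomial factors as (x + 5)^4. The minimal polynomial is ∏(x - λ)^{k_λ} where k_λ is the size of the largest Jordan block at λ.

For λ = -5: rank(A + 5I) = 2, and the largest Jordan block has size 3 (the smallest k with rank((A + 5I)^k) = rank((A + 5I)^(k+1))).

So m_A(x) = (x + 5)^3.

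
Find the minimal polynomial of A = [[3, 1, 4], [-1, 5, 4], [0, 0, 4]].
m_A(x) = (x - 4)^2

The characteristic polynomial factors as (x - 4)^3. The minimal polynomial is ∏(x - λ)^{k_λ} where k_λ is the size of the largest Jordan block at λ.

For λ = 4: rank(A - 4I) = 1, and the largest Jordan block has size 2 (the smallest k with rank((A - 4I)^k) = rank((A - 4I)^(k+1))).

So m_A(x) = (x - 4)^2.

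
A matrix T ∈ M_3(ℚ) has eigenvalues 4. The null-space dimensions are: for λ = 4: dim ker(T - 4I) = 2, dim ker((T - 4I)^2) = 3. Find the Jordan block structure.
Jordan blocks: (4, 2), (4, 1)

λ = 4: successive nullity increments [2, 1] count blocks of size ≥ k; block sizes are [2, 1].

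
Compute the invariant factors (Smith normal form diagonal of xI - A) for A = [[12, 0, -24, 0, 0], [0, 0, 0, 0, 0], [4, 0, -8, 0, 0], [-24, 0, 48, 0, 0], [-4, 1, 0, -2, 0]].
x, x, x^2(x - 4)

The Jordan structure of A has elementary divisors x^2, x, x, (x - 4). Arranging the block sizes at each eigenvalue in decreasing order and taking row products gives the invariant factors.

Invariant factors (smallest first, each dividing the next): x, x, x^2(x - 4).

Check: the last factor x^2(x - 4) is the minimal polynomial, and the product x^4(x - 4) is the characteristic polynomial.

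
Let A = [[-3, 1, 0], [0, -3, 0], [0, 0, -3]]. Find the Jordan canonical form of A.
J = [[-3, 1, 0], [0, -3, 0], [0, 0, -3]]

The characteristic polynomial is det(xI - A) = (x + 3)^3, so the eigenvalues are -3 (algebraic multiplicity 3).

For λ = -3: rank(A + 3I) = 1, rank((A + 3I)^2) = 0. The eigenspace has dimension 3 - 1 = 2, so there are 2 Jordan blocks; the rank sequence gives block sizes [2, 1].

Assembling the blocks gives the Jordan form J above.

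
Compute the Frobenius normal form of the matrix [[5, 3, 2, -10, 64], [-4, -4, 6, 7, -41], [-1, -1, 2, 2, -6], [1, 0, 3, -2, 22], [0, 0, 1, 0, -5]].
R = [[0, 0, 0, 0, 12], [1, 0, 0, 0, 24], [0, 1, 0, 0, 15], [0, 0, 1, 0, -1], [0, 0, 0, 1, -4]]

The invariant factors of A (the non-unit diagonal entries of the Smith normal form of xI - A over ℚ[x]) are (x + 2)^2(x^3 - 3x - 3), each dividing the next. The characteristic polynomial is their product, (x + 2)^2(x^3 - 3x - 3).

The rational canonical form is the block-diagonal matrix of companion matrices C(f_i):
R = [[0, 0, 0, 0, 12], [1, 0, 0, 0, 24], [0, 1, 0, 0, 15], [0, 0, 1, 0, -1], [0, 0, 0, 1, -4]].

Note the characteristic polynomial does not split into linear factors over ℚ, so A has no Jordan form over ℚ; the rational canonical form exists over any field.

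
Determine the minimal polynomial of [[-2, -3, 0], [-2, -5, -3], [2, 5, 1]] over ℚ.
The characteristic polynomial factors as (x + 2)^3. The minimal polynomial is ∏(x - λ)^{k_λ} where k_λ is the size of the largest Jordan block at λ.

For λ = -2: rank(A + 2I) = 2, and the largest Jordan block has size 3 (the smallest k with rank((A + 2I)^k) = rank((A + 2I)^(k+1))).

So m_A(x) = (x + 2)^3.

m_A(x) = (x + 2)^3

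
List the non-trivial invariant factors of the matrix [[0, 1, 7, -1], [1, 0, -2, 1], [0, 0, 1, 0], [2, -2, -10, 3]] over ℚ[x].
x - 1, (x - 1)^3

The Jordan structure of A has elementary divisors (x - 1)^3, (x - 1). Arranging the block sizes at each eigenvalue in decreasing order and taking row products gives the invariant factors.

Invariant factors (smallest first, each dividing the next): x - 1, (x - 1)^3.

Check: the last factor (x - 1)^3 is the minimal polynomial, and the product (x - 1)^4 is the characteristic polynomial.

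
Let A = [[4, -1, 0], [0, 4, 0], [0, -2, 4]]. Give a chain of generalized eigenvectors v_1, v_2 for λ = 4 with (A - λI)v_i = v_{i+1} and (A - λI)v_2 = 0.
We seek v_1 ∈ ker((A - 4I)^2) \ ker(A - 4I), then set v_{i+1} = (A - 4I) v_i.

One such chain is v_1 = [[1, 1, 0]]^T, v_2 = [[-1, 0, -2]]^T. Check: (A - 4I) v_2 = [[0, 0, 0]]^T = 0.

v_1 = [[1, 1, 0]]^T, v_2 = [[-1, 0, -2]]^T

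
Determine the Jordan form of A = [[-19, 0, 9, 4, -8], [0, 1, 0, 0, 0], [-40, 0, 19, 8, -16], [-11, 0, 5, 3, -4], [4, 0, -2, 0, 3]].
J = [[1, 1, 0, 0, 0], [0, 1, 1, 0, 0], [0, 0, 1, 0, 0], [0, 0, 0, 1, 0], [0, 0, 0, 0, 3]]

The characteristic polynomial is det(xI - A) = (x - 3)(x - 1)^4, so the eigenvalues are 1 (algebraic multiplicity 4), 3 (algebraic multiplicity 1).

For λ = 1: rank(A - I) = 3, rank((A - I)^2) = 2, rank((A - I)^3) = 1. The eigenspace has dimension 5 - 3 = 2, so there are 2 Jordan blocks; the rank sequence gives block sizes [3, 1].

For λ = 3: algebraic multiplicity 1 gives one 1×1 block.

Assembling the blocks gives the Jordan form J above.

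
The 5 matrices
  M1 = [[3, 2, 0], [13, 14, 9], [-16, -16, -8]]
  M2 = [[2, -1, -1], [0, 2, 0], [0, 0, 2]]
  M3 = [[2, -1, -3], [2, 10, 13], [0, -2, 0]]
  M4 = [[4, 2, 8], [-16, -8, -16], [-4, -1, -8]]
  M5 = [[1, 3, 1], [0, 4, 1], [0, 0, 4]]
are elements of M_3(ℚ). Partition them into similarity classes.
4 classes: {M1, M5}, {M2}, {M3}, {M4}

Characteristic polynomials: χ_{M1} = (x - 4)^2(x - 1), χ_{M2} = (x - 2)^3, χ_{M3} = (x - 4)^3, χ_{M4} = (x + 4)^3, χ_{M5} = (x - 4)^2(x - 1).

{M1, M5}: invariant factors (x - 4)^2(x - 1).

{M2}: invariant factors x - 2, (x - 2)^2.

{M3}: invariant factors (x - 4)^3.

{M4}: invariant factors x + 4, (x + 4)^2.

Matrices are similar if and only if their invariant-factor lists agree; the partition into similarity classes is {M1, M5}, {M2}, {M3}, {M4}.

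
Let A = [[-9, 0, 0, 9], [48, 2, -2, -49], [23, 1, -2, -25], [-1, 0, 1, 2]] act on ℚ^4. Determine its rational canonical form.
R = [[0, 0, 0, 9], [1, 0, 0, -3], [0, 1, 0, -14], [0, 0, 1, -7]]

The invariant factors of A (the non-unit diagonal entries of the Smith normal form of xI - A over ℚ[x]) are (x + 3)^2(x^2 + x - 1), each dividing the next. The characteristic polynomial is their product, (x + 3)^2(x^2 + x - 1).

The rational canonical form is the block-diagonal matrix of companion matrices C(f_i):
R = [[0, 0, 0, 9], [1, 0, 0, -3], [0, 1, 0, -14], [0, 0, 1, -7]].

Note the characteristic polynomial does not split into linear factors over ℚ, so A has no Jordan form over ℚ; the rational canonical form exists over any field.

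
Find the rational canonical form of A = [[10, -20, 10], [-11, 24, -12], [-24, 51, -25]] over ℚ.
R = [[0, 0, 10], [1, 0, -22], [0, 1, 9]]

The invariant factors of A (the non-unit diagonal entries of the Smith normal form of xI - A over ℚ[x]) are (x - 5)(x^2 - 4x + 2), each dividing the next. The characteristic polynomial is their product, (x - 5)(x^2 - 4x + 2).

The rational canonical form is the block-diagonal matrix of companion matrices C(f_i):
R = [[0, 0, 10], [1, 0, -22], [0, 1, 9]].

Note the characteristic polynomial does not split into linear factors over ℚ, so A has no Jordan form over ℚ; the rational canonical form exists over any field.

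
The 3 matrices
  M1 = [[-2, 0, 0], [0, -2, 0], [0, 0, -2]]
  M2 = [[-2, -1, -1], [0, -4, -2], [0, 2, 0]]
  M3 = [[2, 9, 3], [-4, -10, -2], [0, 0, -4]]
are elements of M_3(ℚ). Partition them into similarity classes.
3 classes: {M1}, {M2}, {M3}

Characteristic polynomials: χ_{M1} = (x + 2)^3, χ_{M2} = (x + 2)^3, χ_{M3} = (x + 4)^3.

{M1}: invariant factors x + 2, x + 2, x + 2.

{M2}: invariant factors x + 2, (x + 2)^2.

{M3}: invariant factors x + 4, (x + 4)^2.

Matrices are similar if and only if their invariant-factor lists agree; the partition into similarity classes is {M1}, {M2}, {M3}.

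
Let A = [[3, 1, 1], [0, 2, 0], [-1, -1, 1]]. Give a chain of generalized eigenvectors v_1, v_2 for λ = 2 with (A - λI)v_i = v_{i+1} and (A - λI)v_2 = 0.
We seek v_1 ∈ ker((A - 2I)^2) \ ker(A - 2I), then set v_{i+1} = (A - 2I) v_i.

One such chain is v_1 = [[0, 2, -1]]^T, v_2 = [[1, 0, -1]]^T. Check: (A - 2I) v_2 = [[0, 0, 0]]^T = 0.

v_1 = [[0, 2, -1]]^T, v_2 = [[1, 0, -1]]^T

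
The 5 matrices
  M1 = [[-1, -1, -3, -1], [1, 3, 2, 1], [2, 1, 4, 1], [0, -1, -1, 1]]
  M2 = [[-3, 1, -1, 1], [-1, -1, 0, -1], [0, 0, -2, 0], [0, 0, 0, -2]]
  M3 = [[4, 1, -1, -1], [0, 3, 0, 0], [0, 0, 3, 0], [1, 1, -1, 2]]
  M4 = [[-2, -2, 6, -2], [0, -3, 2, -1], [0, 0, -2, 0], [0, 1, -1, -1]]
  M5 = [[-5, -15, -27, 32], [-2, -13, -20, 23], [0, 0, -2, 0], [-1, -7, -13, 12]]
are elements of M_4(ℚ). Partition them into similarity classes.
Characteristic polynomials: χ_{M1} = (x - 2)^3(x - 1), χ_{M2} = (x + 2)^4, χ_{M3} = (x - 3)^4, χ_{M4} = (x + 2)^4, χ_{M5} = (x + 2)^4.

{M1}: invariant factors (x - 2)^3(x - 1).

{M2, M4, M5}: invariant factors x + 2, (x + 2)^3.

{M3}: invariant factors x - 3, x - 3, (x - 3)^2.

Matrices are similar if and only if their invariant-factor lists agree; the partition into similarity classes is {M1}, {M2, M4, M5}, {M3}.

3 classes: {M1}, {M2, M4, M5}, {M3}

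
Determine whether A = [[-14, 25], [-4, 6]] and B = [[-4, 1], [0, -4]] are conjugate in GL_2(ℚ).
Yes.

Two matrices over a field are similar if and only if they have the same invariant factors.

Both A and B have characteristic polynomial (x + 4)^2 and minimal polynomial (x + 4)^2. Computing further, both have invariant factors (x + 4)^2. Hence A and B are similar.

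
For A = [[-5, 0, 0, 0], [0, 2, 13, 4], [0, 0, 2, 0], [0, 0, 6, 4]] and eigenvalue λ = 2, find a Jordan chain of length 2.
v_1 = [[0, -4, 1, -3]]^T, v_2 = [[0, 1, 0, 0]]^T

We seek v_1 ∈ ker((A - 2I)^2) \ ker(A - 2I), then set v_{i+1} = (A - 2I) v_i.

One such chain is v_1 = [[0, -4, 1, -3]]^T, v_2 = [[0, 1, 0, 0]]^T. Check: (A - 2I) v_2 = [[0, 0, 0, 0]]^T = 0.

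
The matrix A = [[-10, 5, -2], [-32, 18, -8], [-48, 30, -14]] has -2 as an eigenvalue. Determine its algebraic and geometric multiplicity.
algebraic multiplicity 3, geometric multiplicity 2

The characteristic polynomial is (x + 2)^3, so the factor x + 2 appears with exponent 3: the algebraic multiplicity is 3.

rank(A + 2I) = 1, so the eigenspace has dimension 3 - 1 = 2: the geometric multiplicity is 2.

Since 2 < 3, A is not diagonalizable.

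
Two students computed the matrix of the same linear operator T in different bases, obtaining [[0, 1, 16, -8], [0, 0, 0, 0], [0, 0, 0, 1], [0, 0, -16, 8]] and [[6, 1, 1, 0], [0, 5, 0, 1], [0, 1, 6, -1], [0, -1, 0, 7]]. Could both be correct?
trace(A) = 8 but trace(B) = 24. The trace is a similarity invariant, so A and B are not similar.

No.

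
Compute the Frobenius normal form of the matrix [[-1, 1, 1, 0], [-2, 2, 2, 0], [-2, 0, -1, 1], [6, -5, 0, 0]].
The invariant factors of A (the non-unit diagonal entries of the Smith normal form of xI - A over ℚ[x]) are x(x^3 + x + 4), each dividing the next. The characteristic polynomial is their product, x(x^3 + x + 4).

The rational canonical form is the block-diagonal matrix of companion matrices C(f_i):
R = [[0, 0, 0, 0], [1, 0, 0, -4], [0, 1, 0, -1], [0, 0, 1, 0]].

Note the characteristic polynomial does not split into linear factors over ℚ, so A has no Jordan form over ℚ; the rational canonical form exists over any field.

R = [[0, 0, 0, 0], [1, 0, 0, -4], [0, 1, 0, -1], [0, 0, 1, 0]]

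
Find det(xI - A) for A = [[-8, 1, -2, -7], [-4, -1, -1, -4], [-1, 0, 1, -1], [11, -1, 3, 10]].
χ_A(x) = (x - 2)^2(x + 1)^2

xI - A = [[x + 8, -1, 2, 7], [4, x + 1, 1, 4], [1, 0, x - 1, 1], [-11, 1, -3, x - 10]].

Expanding det(xI - A) along the first row:
det(xI - A) = + (x + 8)·det([[x + 1, 1, 4], [0, x - 1, 1], [1, -3, x - 10]]) - (-1)·det([[4, 1, 4], [1, x - 1, 1], [-11, -3, x - 10]]) + (2)·det([[4, x + 1, 4], [1, 0, 1], [-11, 1, x - 10]]) - (7)·det([[4, x + 1, 1], [1, 0, x - 1], [-11, 1, -3]]).

Evaluating gives χ_A(x) = x^4 - 2x^3 - 3x^2 + 4x + 4 = (x - 2)^2(x + 1)^2.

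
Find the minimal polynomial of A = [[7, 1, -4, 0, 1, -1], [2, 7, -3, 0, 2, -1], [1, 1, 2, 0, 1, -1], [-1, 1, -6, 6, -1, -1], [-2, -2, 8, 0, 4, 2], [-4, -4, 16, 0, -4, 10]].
The characteristic polynomial factors as (x - 6)^6. The minimal polynomial is ∏(x - λ)^{k_λ} where k_λ is the size of the largest Jordan block at λ.

For λ = 6: rank(A - 6I) = 2, and the largest Jordan block has size 3 (the smallest k with rank((A - 6I)^k) = rank((A - 6I)^(k+1))).

So m_A(x) = (x - 6)^3.

m_A(x) = (x - 6)^3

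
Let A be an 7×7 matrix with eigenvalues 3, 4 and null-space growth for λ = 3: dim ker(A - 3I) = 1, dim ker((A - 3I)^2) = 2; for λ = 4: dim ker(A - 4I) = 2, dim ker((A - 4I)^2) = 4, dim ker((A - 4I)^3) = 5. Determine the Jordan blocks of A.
λ = 3: successive nullity increments [1, 1] count blocks of size ≥ k; block sizes are [2].
λ = 4: successive nullity increments [2, 2, 1] count blocks of size ≥ k; block sizes are [3, 2].

Jordan blocks: (3, 2), (4, 3), (4, 2)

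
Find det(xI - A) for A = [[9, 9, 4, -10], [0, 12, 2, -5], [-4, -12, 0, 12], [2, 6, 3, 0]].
χ_A(x) = (x - 6)^3(x - 3)

xI - A = [[x - 9, -9, -4, 10], [0, x - 12, -2, 5], [4, 12, x, -12], [-2, -6, -3, x]].

Expanding det(xI - A) along the first row:
det(xI - A) = + (x - 9)·det([[x - 12, -2, 5], [12, x, -12], [-6, -3, x]]) - (-9)·det([[0, -2, 5], [4, x, -12], [-2, -3, x]]) + (-4)·det([[0, x - 12, 5], [4, 12, -12], [-2, -6, x]]) - (10)·det([[0, x - 12, -2], [4, 12, x], [-2, -6, -3]]).

Evaluating gives χ_A(x) = x^4 - 21x^3 + 162x^2 - 540x + 648 = (x - 6)^3(x - 3).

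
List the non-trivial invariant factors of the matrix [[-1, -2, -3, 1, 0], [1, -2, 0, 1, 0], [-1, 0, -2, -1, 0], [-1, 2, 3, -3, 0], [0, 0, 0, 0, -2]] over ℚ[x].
x + 2, x + 2, (x + 2)^3

The Jordan structure of A has elementary divisors (x + 2)^3, (x + 2), (x + 2). Arranging the block sizes at each eigenvalue in decreasing order and taking row products gives the invariant factors.

Invariant factors (smallest first, each dividing the next): x + 2, x + 2, (x + 2)^3.

Check: the last factor (x + 2)^3 is the minimal polynomial, and the product (x + 2)^5 is the characteristic polynomial.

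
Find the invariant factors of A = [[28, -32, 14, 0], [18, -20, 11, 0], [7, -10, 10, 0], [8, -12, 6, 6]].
The Jordan structure of A has elementary divisors (x - 6)^3, (x - 6). Arranging the block sizes at each eigenvalue in decreasing order and taking row products gives the invariant factors.

Invariant factors (smallest first, each dividing the next): x - 6, (x - 6)^3.

Check: the last factor (x - 6)^3 is the minimal polynomial, and the product (x - 6)^4 is the characteristic polynomial.

x - 6, (x - 6)^3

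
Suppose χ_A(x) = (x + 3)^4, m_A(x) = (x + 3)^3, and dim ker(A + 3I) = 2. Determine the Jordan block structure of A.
Jordan blocks: (-3, 3), (-3, 1)

λ = -3: algebraic multiplicity 4 (exponent in χ_A), largest block size 3 (exponent in m_A), 2 blocks (geometric multiplicity). These force block sizes [3, 1].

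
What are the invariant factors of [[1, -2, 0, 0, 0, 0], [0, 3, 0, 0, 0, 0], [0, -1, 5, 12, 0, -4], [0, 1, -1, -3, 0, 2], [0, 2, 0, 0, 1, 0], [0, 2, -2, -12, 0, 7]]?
The Jordan structure of A has elementary divisors (x - 1), (x - 1), (x - 3)^3, (x - 3). Arranging the block sizes at each eigenvalue in decreasing order and taking row products gives the invariant factors.

Invariant factors (smallest first, each dividing the next): (x - 3)(x - 1), (x - 3)^3(x - 1).

Check: the last factor (x - 3)^3(x - 1) is the minimal polynomial, and the product (x - 3)^4(x - 1)^2 is the characteristic polynomial.

(x - 3)(x - 1), (x - 3)^3(x - 1)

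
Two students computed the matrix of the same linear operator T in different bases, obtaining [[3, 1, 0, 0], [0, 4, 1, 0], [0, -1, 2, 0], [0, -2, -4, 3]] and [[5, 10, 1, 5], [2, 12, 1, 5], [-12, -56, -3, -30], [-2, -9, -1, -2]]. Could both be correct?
Yes.

Two matrices over a field are similar if and only if they have the same invariant factors.

Both A and B have characteristic polynomial (x - 3)^4 and minimal polynomial (x - 3)^3. Computing further, both have invariant factors x - 3, (x - 3)^3. Hence A and B are similar.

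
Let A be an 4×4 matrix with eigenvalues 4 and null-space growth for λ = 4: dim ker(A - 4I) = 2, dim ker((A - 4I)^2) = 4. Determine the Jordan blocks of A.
Jordan blocks: (4, 2), (4, 2)

λ = 4: successive nullity increments [2, 2] count blocks of size ≥ k; block sizes are [2, 2].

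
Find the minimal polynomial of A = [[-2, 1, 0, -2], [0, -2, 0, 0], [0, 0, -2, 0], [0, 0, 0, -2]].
The characteristic polynomial factors as (x + 2)^4. The minimal polynomial is ∏(x - λ)^{k_λ} where k_λ is the size of the largest Jordan block at λ.

For λ = -2: rank(A + 2I) = 1, and the largest Jordan block has size 2 (the smallest k with rank((A + 2I)^k) = rank((A + 2I)^(k+1))).

So m_A(x) = (x + 2)^2.

m_A(x) = (x + 2)^2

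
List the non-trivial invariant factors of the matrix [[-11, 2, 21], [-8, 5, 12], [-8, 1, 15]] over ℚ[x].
(x - 3)^3

The Jordan structure of A has elementary divisors (x - 3)^3. Arranging the block sizes at each eigenvalue in decreasing order and taking row products gives the invariant factors.

Invariant factors (smallest first, each dividing the next): (x - 3)^3.

Check: the last factor (x - 3)^3 is the minimal polynomial, and the product (x - 3)^3 is the characteristic polynomial.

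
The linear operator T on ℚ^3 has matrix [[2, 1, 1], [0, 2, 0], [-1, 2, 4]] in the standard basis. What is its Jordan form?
J = [[2, 0, 0], [0, 3, 1], [0, 0, 3]]

The characteristic polynomial is det(xI - A) = (x - 3)^2(x - 2), so the eigenvalues are 2 (algebraic multiplicity 1), 3 (algebraic multiplicity 2).

For λ = 2: algebraic multiplicity 1 gives one 1×1 block.

For λ = 3: rank(A - 3I) = 2, rank((A - 3I)^2) = 1. The eigenspace has dimension 3 - 2 = 1, so there is 1 Jordan block; the rank sequence gives block sizes [2].

Assembling the blocks gives the Jordan form J above.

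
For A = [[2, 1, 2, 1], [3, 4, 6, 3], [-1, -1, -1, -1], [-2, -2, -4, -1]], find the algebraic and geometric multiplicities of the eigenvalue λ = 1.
algebraic multiplicity 4, geometric multiplicity 3

The characteristic polynomial is (x - 1)^4, so the factor x - 1 appears with exponent 4: the algebraic multiplicity is 4.

rank(A - I) = 1, so the eigenspace has dimension 4 - 1 = 3: the geometric multiplicity is 3.

Since 3 < 4, A is not diagonalizable.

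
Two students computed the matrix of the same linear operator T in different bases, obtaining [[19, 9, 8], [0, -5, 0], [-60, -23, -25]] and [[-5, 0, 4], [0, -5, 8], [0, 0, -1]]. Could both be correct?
Both have characteristic polynomial (x + 1)(x + 5)^2, but the minimal polynomial of A is (x + 1)(x + 5)^2 while the minimal polynomial of B is (x + 1)(x + 5). The minimal polynomial is a similarity invariant, so A and B are not similar.

No.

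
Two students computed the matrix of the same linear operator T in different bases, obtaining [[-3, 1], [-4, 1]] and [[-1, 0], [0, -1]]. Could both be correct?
Both have characteristic polynomial (x + 1)^2, but the minimal polynomial of A is (x + 1)^2 while the minimal polynomial of B is x + 1. The minimal polynomial is a similarity invariant, so A and B are not similar.

No.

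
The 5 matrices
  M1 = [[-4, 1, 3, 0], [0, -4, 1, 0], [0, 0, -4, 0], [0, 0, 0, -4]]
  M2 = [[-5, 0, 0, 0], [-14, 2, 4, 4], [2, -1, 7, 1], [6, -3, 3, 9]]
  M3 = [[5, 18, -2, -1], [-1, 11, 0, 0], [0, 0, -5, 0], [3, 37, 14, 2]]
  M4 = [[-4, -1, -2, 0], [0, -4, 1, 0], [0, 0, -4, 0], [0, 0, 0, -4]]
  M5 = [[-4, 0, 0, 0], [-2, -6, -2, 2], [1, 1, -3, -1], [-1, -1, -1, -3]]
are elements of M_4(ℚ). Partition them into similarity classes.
4 classes: {M1, M4}, {M2}, {M3}, {M5}

Characteristic polynomials: χ_{M1} = (x + 4)^4, χ_{M2} = (x - 6)^3(x + 5), χ_{M3} = (x - 6)^3(x + 5), χ_{M4} = (x + 4)^4, χ_{M5} = (x + 4)^4.

{M1, M4}: invariant factors x + 4, (x + 4)^3.

{M2}: invariant factors x - 6, (x - 6)^2(x + 5).

{M3}: invariant factors (x - 6)^3(x + 5).

{M5}: invariant factors x + 4, x + 4, (x + 4)^2.

Matrices are similar if and only if their invariant-factor lists agree; the partition into similarity classes is {M1, M4}, {M2}, {M3}, {M5}.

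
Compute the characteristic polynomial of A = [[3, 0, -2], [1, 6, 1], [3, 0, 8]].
χ_A(x) = (x - 6)^2(x - 5)

xI - A = [[x - 3, 0, 2], [-1, x - 6, -1], [-3, 0, x - 8]].

Expanding det(xI - A) along the first row:
det(xI - A) = + (x - 3)·det([[x - 6, -1], [0, x - 8]]) - (0)·det([[-1, -1], [-3, x - 8]]) + (2)·det([[-1, x - 6], [-3, 0]]).

Evaluating gives χ_A(x) = x^3 - 17x^2 + 96x - 180 = (x - 6)^2(x - 5).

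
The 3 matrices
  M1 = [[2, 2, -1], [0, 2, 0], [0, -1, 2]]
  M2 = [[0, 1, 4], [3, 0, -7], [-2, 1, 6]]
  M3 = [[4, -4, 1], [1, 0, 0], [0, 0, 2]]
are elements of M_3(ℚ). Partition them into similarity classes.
Characteristic polynomials: χ_{M1} = (x - 2)^3, χ_{M2} = (x - 2)^3, χ_{M3} = (x - 2)^3.

{M1, M2, M3}: invariant factors (x - 2)^3.

Matrices are similar if and only if their invariant-factor lists agree; the partition into similarity classes is {M1, M2, M3}.

1 class: {M1, M2, M3}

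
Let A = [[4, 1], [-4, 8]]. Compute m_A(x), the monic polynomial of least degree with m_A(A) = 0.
The characteristic polynomial factors as (x - 6)^2. The minimal polynomial is ∏(x - λ)^{k_λ} where k_λ is the size of the largest Jordan block at λ.

For λ = 6: rank(A - 6I) = 1, and the largest Jordan block has size 2 (the smallest k with rank((A - 6I)^k) = rank((A - 6I)^(k+1))).

So m_A(x) = (x - 6)^2.

m_A(x) = (x - 6)^2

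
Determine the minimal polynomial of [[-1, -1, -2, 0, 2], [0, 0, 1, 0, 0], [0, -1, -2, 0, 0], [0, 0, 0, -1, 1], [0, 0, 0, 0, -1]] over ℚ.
m_A(x) = (x + 1)^3

The characteristic polynomial factors as (x + 1)^5. The minimal polynomial is ∏(x - λ)^{k_λ} where k_λ is the size of the largest Jordan block at λ.

For λ = -1: rank(A + I) = 3, and the largest Jordan block has size 3 (the smallest k with rank((A + I)^k) = rank((A + I)^(k+1))).

So m_A(x) = (x + 1)^3.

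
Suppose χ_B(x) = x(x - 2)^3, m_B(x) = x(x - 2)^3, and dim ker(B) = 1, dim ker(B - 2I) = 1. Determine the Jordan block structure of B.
λ = 0: algebraic multiplicity 1 (exponent in χ_B), largest block size 1 (exponent in m_B), 1 block (geometric multiplicity). This forces block sizes [1].
λ = 2: algebraic multiplicity 3 (exponent in χ_B), largest block size 3 (exponent in m_B), 1 block (geometric multiplicity). This forces block sizes [3].

Jordan blocks: (0, 1), (2, 3)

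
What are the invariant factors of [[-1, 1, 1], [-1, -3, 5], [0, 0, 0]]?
x(x + 2)^2

The Jordan structure of A has elementary divisors (x + 2)^2, x. Arranging the block sizes at each eigenvalue in decreasing order and taking row products gives the invariant factors.

Invariant factors (smallest first, each dividing the next): x(x + 2)^2.

Check: the last factor x(x + 2)^2 is the minimal polynomial, and the product x(x + 2)^2 is the characteristic polynomial.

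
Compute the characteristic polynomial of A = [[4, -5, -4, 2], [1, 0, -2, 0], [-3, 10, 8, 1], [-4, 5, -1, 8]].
xI - A = [[x - 4, 5, 4, -2], [-1, x, 2, 0], [3, -10, x - 8, -1], [4, -5, 1, x - 8]].

Expanding det(xI - A) along the first row:
det(xI - A) = + (x - 4)·det([[x, 2, 0], [-10, x - 8, -1], [-5, 1, x - 8]]) - (5)·det([[-1, 2, 0], [3, x - 8, -1], [4, 1, x - 8]]) + (4)·det([[-1, x, 0], [3, -10, -1], [4, -5, x - 8]]) - (-2)·det([[-1, x, 2], [3, -10, x - 8], [4, -5, 1]]).

Evaluating gives χ_A(x) = x^4 - 20x^3 + 150x^2 - 500x + 625 = (x - 5)^4.

χ_A(x) = (x - 5)^4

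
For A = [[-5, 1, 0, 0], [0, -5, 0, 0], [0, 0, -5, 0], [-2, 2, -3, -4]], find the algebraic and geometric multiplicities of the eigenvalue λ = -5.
algebraic multiplicity 3, geometric multiplicity 2

The characteristic polynomial is (x + 4)(x + 5)^3, so the factor x + 5 appears with exponent 3: the algebraic multiplicity is 3.

rank(A + 5I) = 2, so the eigenspace has dimension 4 - 2 = 2: the geometric multiplicity is 2.

Since 2 < 3, A is not diagonalizable.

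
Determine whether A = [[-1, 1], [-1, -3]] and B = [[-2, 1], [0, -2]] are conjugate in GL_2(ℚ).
Yes.

Two matrices over a field are similar if and only if they have the same invariant factors.

Both A and B have characteristic polynomial (x + 2)^2 and minimal polynomial (x + 2)^2. Computing further, both have invariant factors (x + 2)^2. Hence A and B are similar.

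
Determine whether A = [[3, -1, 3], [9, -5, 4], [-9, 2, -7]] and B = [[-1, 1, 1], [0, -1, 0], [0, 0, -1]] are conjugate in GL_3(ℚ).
No.

trace(A) = -9 but trace(B) = -3. The trace is a similarity invariant, so A and B are not similar.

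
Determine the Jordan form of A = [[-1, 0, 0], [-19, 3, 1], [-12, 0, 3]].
J = [[-1, 0, 0], [0, 3, 1], [0, 0, 3]]

The characteristic polynomial is det(xI - A) = (x - 3)^2(x + 1), so the eigenvalues are -1 (algebraic multiplicity 1), 3 (algebraic multiplicity 2).

For λ = -1: algebraic multiplicity 1 gives one 1×1 block.

For λ = 3: rank(A - 3I) = 2, rank((A - 3I)^2) = 1. The eigenspace has dimension 3 - 2 = 1, so there is 1 Jordan block; the rank sequence gives block sizes [2].

Assembling the blocks gives the Jordan form J above.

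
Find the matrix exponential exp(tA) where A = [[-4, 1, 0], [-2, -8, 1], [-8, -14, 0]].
A has Jordan form J = [[-4, 1, 0], [0, -4, 1], [0, 0, -4]] with A = PJP^{-1}, so e^{tA} = P e^{tJ} P^{-1}.

For a Jordan block J_k(λ), e^{tJ_k(λ)} = e^{λt} · (I + tN + t^2 N^2/2! + ... + t^{k-1} N^{k-1}/(k-1)!) where N is the nilpotent superdiagonal part.

Assembling the blocks and conjugating back gives the entries of e^{tA} as shown above.

e^{tA} = [[(1 - t^2)*e^{-4*t}, t*(1 - 2*t)*e^{-4*t}, t^2*e^{-4*t}/2], [-2*t*e^{-4*t}, (1 - 4*t)*e^{-4*t}, t*e^{-4*t}], [2*t*(-t - 4)*e^{-4*t}, -2*t*(2*t + 7)*e^{-4*t}, (t^2 + 4*t + 1)*e^{-4*t}]]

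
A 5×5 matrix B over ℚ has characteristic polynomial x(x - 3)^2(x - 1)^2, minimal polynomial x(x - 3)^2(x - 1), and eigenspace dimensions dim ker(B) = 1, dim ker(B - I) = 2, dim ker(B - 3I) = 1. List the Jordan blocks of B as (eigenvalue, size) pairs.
Jordan blocks: (0, 1), (1, 1), (1, 1), (3, 2)

λ = 0: algebraic multiplicity 1 (exponent in χ_B), largest block size 1 (exponent in m_B), 1 block (geometric multiplicity). This forces block sizes [1].
λ = 1: algebraic multiplicity 2 (exponent in χ_B), largest block size 1 (exponent in m_B), 2 blocks (geometric multiplicity). These force block sizes [1, 1].
λ = 3: algebraic multiplicity 2 (exponent in χ_B), largest block size 2 (exponent in m_B), 1 block (geometric multiplicity). This forces block sizes [2].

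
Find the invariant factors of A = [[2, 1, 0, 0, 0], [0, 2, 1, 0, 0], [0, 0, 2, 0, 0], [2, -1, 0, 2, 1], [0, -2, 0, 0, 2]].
(x - 2)^2, (x - 2)^3

The Jordan structure of A has elementary divisors (x - 2)^3, (x - 2)^2. Arranging the block sizes at each eigenvalue in decreasing order and taking row products gives the invariant factors.

Invariant factors (smallest first, each dividing the next): (x - 2)^2, (x - 2)^3.

Check: the last factor (x - 2)^3 is the minimal polynomial, and the product (x - 2)^5 is the characteristic polynomial.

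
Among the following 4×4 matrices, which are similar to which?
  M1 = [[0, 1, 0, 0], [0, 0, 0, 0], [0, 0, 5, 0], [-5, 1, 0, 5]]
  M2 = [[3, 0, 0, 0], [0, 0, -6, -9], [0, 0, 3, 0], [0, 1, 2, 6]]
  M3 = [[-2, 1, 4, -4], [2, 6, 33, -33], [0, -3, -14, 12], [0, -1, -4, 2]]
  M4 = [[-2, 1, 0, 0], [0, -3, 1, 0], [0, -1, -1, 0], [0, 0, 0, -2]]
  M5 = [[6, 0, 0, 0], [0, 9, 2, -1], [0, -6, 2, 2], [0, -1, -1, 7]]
4 classes: {M1}, {M2}, {M3, M4}, {M5}

Characteristic polynomials: χ_{M1} = x^2(x - 5)^2, χ_{M2} = (x - 3)^4, χ_{M3} = (x + 2)^4, χ_{M4} = (x + 2)^4, χ_{M5} = (x - 6)^4.

{M1}: invariant factors x - 5, x^2(x - 5).

{M2}: invariant factors x - 3, x - 3, (x - 3)^2.

{M3, M4}: invariant factors x + 2, (x + 2)^3.

{M5}: invariant factors x - 6, (x - 6)^3.

Matrices are similar if and only if their invariant-factor lists agree; the partition into similarity classes is {M1}, {M2}, {M3, M4}, {M5}.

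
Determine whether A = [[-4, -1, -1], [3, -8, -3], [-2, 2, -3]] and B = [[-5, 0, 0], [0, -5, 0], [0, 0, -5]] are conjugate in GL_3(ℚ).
No.

Both have characteristic polynomial (x + 5)^3, but the minimal polynomial of A is (x + 5)^2 while the minimal polynomial of B is x + 5. The minimal polynomial is a similarity invariant, so A and B are not similar.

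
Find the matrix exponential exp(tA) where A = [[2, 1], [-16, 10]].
e^{tA} = [[(1 - 4*t)*e^{6*t}, t*e^{6*t}], [-16*t*e^{6*t}, (4*t + 1)*e^{6*t}]]

A has Jordan form J = [[6, 1], [0, 6]] with A = PJP^{-1}, so e^{tA} = P e^{tJ} P^{-1}.

For a Jordan block J_k(λ), e^{tJ_k(λ)} = e^{λt} · (I + tN + t^2 N^2/2! + ... + t^{k-1} N^{k-1}/(k-1)!) where N is the nilpotent superdiagonal part.

Assembling the blocks and conjugating back gives the entries of e^{tA} as shown above.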